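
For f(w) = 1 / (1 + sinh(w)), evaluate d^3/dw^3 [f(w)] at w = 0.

-7

Write 1/(1+u) = 1 - u + u^2 - u^3 + ... and substitute the series for u.
From the series, [w^3] f = -7/6; multiply by 3! = 6 to get -7.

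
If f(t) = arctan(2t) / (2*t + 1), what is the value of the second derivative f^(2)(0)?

Multiply the numerator's expansion by the denominator's geometric series.
The coefficient of t^2 in the expansion is -4, so f′′(0) = 2! * (-4) = -8.

-8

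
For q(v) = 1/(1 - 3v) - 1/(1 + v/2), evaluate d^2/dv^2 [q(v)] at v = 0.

Combine the two series term by term.
The coefficient of v^2 in the expansion is 35/4, so q′′(0) = 2! * (35/4) = 35/2.

35/2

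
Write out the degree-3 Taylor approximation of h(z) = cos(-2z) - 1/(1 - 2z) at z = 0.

Add the two expansions coefficient-wise.
h(0) = 0
h′(0) = -2
h′′(0) = -12
h′′′(0) = -48

-8*z^3 - 6*z^2 - 2*z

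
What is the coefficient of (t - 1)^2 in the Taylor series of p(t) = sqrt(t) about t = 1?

[(t - 1)^0] = 1;  [(t - 1)^1] = 1/2;  [(t - 1)^2] = -1/8.
So c_2 = p′′(1)/2! = -1/8.

-1/8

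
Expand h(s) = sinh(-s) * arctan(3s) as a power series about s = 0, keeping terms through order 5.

17*s^4/2 - 3*s^2

Multiply the two series term by term and collect like powers.
[s^0] = 0;  [s^1] = 0;  [s^2] = -3;  [s^3] = 0;  [s^4] = 17/2;  [s^5] = 0.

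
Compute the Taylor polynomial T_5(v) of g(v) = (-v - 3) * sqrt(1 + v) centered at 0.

Distribute the polynomial across the series and collect like powers.
g(0) = -3
g′(0) = -5/2
g′′(0) = -1/4
g′′′(0) = -3/8
g^(4)(0) = 21/16
g^(5)(0) = -165/32
Dividing each by k! gives the coefficients c_0, ..., c_5.

-11*v^5/256 + 7*v^4/128 - v^3/16 - v^2/8 - 5*v/2 - 3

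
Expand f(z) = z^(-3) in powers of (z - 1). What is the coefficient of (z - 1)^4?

15

f(1) = 1
f′(1) = -3
f′′(1) = 12
f′′′(1) = -60
f^(4)(1) = 360
The Taylor polynomial is Σ f^(k)(1)/k! · (z - 1)^k.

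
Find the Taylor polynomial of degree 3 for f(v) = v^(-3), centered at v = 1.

f(1) = 1
f′(1) = -3
f′′(1) = 12
f′′′(1) = -60
Then c_k = f^(k)(1)/k! gives each Taylor coefficient.

-10*(v - 1)^3 + 6*(v - 1)^2 - 3*(v - 1) + 1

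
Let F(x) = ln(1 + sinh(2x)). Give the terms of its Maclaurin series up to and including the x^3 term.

Let u equal the inner series; expand the outer function in u and truncate.
F(0) = 0
F′(0) = 2
F′′(0) = -4
F′′′(0) = 24

4*x^3 - 2*x^2 + 2*x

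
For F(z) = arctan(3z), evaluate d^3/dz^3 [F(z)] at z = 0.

From the series, [z^3] F = -9; multiply by 3! = 6 to get -54.

-54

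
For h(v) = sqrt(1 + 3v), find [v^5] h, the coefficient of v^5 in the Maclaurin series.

1701/256

c_5 = h^(5)(0)/5! = 1701/256.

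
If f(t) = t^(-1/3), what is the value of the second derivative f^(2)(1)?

4/9

The coefficient of (t - 1)^2 in the expansion is 2/9, so f′′(1) = 2! * (2/9) = 4/9.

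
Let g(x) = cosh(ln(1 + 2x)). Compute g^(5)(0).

-1920

Substitute the inner expansion into the outer series and collect powers.
From the series, [x^5] g = -16; multiply by 5! = 120 to get -1920.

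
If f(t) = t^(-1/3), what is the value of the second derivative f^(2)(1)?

Compute the successive derivatives at the expansion point and divide by k!.
The coefficient of (t - 1)^2 in the expansion is 2/9, so f′′(1) = 2! * (2/9) = 4/9.

4/9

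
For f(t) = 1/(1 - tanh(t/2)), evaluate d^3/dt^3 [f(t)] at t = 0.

1/2

Substitute the inner expansion into the outer series and collect powers.
From the series, [t^3] f = 1/12; multiply by 3! = 6 to get 1/2.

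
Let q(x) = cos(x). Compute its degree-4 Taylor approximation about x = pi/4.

sqrt(2)*(x - pi/4)^4/48 + sqrt(2)*(x - pi/4)^3/12 - sqrt(2)*(x - pi/4)^2/4 - sqrt(2)*(x - pi/4)/2 + sqrt(2)/2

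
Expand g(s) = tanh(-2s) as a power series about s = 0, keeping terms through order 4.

Differentiate repeatedly and evaluate at the center.

8*s^3/3 - 2*s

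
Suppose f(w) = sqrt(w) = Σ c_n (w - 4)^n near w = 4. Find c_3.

f(4) = 2
f′(4) = 1/4
f′′(4) = -1/32
f′′′(4) = 3/256
So c_3 = f′′′(4)/3! = 1/512.

1/512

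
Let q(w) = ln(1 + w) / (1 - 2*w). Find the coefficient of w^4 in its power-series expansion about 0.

77/12

Expand 1/(denominator) as a geometric series and multiply by the numerator's series.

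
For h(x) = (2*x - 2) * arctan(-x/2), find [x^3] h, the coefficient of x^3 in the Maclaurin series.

Multiply each power in the prefactor through the base expansion.
h(0) = 0
h′(0) = 1
h′′(0) = -2
h′′′(0) = -1/2
So c_3 = h′′′(0)/3! = -1/12.

-1/12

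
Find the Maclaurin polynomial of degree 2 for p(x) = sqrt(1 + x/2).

-x^2/32 + x/4 + 1

p(0) = 1
p′(0) = 1/4
p′′(0) = -1/16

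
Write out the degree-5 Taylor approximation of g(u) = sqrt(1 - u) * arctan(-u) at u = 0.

-389*u^5/1920 - 5*u^4/48 + 11*u^3/24 + u^2/2 - u

Multiply the two series term by term and collect like powers.
g(0) = 0
g′(0) = -1
g′′(0) = 1
g′′′(0) = 11/4
g^(4)(0) = -5/2
g^(5)(0) = -389/16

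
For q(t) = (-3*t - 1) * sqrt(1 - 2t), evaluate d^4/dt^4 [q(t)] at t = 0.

51

Multiply each power in the prefactor through the base expansion.
The coefficient of t^4 in the expansion is 17/8, so q^(4)(0) = 4! * (17/8) = 51.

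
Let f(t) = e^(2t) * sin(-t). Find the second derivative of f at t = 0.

Multiply the two series term by term and collect like powers.
The coefficient of t^2 in the expansion is -2, so f′′(0) = 2! * (-2) = -4.

-4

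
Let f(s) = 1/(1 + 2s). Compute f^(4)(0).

From the series, [s^4] f = 16; multiply by 4! = 24 to get 384.

384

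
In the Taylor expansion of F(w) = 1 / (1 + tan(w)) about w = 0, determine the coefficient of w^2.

1

Use the geometric series for the reciprocal, then substitute.
[w^0] = 1;  [w^1] = -1;  [w^2] = 1.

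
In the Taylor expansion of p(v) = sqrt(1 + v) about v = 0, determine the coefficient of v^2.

-1/8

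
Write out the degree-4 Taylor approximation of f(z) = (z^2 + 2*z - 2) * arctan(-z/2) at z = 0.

Distribute the polynomial across the series and collect like powers.
[z^0] = 0;  [z^1] = 1;  [z^2] = -1;  [z^3] = -7/12;  [z^4] = 1/12.

z^4/12 - 7*z^3/12 - z^2 + z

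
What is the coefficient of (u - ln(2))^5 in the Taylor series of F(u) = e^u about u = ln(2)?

1/60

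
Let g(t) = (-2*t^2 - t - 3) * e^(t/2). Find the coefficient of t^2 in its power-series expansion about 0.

Multiply each power in the prefactor through the base expansion.
[t^0] = -3;  [t^1] = -5/2;  [t^2] = -23/8.

-23/8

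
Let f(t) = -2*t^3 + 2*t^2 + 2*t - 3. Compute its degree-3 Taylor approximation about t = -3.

f(-3) = 63
f′(-3) = -64
f′′(-3) = 40
f′′′(-3) = -12

-2*(t + 3)^3 + 20*(t + 3)^2 - 64*(t + 3) + 63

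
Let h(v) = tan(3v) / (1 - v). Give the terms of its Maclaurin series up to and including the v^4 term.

Multiply the two series term by term and collect like powers.
h(0) = 0
h′(0) = 3
h′′(0) = 6
h′′′(0) = 72
h^(4)(0) = 288

12*v^4 + 12*v^3 + 3*v^2 + 3*v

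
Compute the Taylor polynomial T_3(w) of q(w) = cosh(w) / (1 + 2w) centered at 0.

Multiply the two series term by term and collect like powers.
q(0) = 1
q′(0) = -2
q′′(0) = 9
q′′′(0) = -54
Dividing each by k! gives the coefficients c_0, ..., c_3.

-9*w^3 + 9*w^2/2 - 2*w + 1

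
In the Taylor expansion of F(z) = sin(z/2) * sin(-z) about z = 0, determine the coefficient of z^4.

5/48

Expand each factor separately, then convolve coefficients.
So c_4 = F^(4)(0)/4! = 5/48.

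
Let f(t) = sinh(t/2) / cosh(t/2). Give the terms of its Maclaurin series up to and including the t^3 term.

Write the quotient as an unknown series and match coefficients against numerator = denominator · series.
f(0) = 0
f′(0) = 1/2
f′′(0) = 0
f′′′(0) = -1/4
Dividing each by k! gives the coefficients c_0, ..., c_3.

-t^3/24 + t/2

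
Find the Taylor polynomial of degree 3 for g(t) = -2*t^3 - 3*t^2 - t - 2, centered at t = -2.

-2*(t + 2)^3 + 9*(t + 2)^2 - 13*(t + 2) + 4

Differentiate repeatedly and evaluate at the center.
[(t + 2)^0] = 4;  [(t + 2)^1] = -13;  [(t + 2)^2] = 9;  [(t + 2)^3] = -2.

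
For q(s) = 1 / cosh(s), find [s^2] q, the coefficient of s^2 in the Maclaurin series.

Invert the denominator's series and multiply.
[s^0] = 1;  [s^1] = 0;  [s^2] = -1/2.
So c_2 = q′′(0)/2! = -1/2.

-1/2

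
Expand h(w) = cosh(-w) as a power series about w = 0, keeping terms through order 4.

w^4/24 + w^2/2 + 1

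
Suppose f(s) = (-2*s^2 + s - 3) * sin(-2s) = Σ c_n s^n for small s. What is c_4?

4/3

Multiply each power in the prefactor through the base expansion.
f(0) = 0
f′(0) = 6
f′′(0) = -4
f′′′(0) = 0
f^(4)(0) = 32
Dividing each by k! gives the coefficients c_0, ..., c_4.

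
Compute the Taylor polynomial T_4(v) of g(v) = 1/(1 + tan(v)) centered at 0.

5*v^4/3 - 4*v^3/3 + v^2 - v + 1

Substitute the inner expansion into the outer series and collect powers.
[v^0] = 1;  [v^1] = -1;  [v^2] = 1;  [v^3] = -4/3;  [v^4] = 5/3.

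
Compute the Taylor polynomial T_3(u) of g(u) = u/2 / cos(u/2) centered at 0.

Invert the denominator's series and multiply.
[u^0] = 0;  [u^1] = 1/2;  [u^2] = 0;  [u^3] = 1/16.

u^3/16 + u/2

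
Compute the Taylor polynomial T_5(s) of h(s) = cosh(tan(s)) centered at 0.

Plug the Maclaurin series of the inner function into that of the outer and collect terms.
h(0) = 1
h′(0) = 0
h′′(0) = 1
h′′′(0) = 0
h^(4)(0) = 9
h^(5)(0) = 0
The Taylor polynomial is Σ h^(k)(0)/k! · s^k.

3*s^4/8 + s^2/2 + 1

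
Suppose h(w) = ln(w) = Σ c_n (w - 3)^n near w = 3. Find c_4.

h(3) = ln(3)
h′(3) = 1/3
h′′(3) = -1/9
h′′′(3) = 2/27
h^(4)(3) = -2/27
Then c_k = h^(k)(3)/k! gives each Taylor coefficient.

-1/324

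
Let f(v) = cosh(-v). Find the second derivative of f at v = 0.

Compute the successive derivatives at the expansion point and divide by k!.
From the series, [v^2] f = 1/2; multiply by 2! = 2 to get 1.

1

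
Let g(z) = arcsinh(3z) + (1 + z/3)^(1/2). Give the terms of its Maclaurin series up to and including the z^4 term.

-5*z^4/10368 - 1943*z^3/432 - z^2/72 + 19*z/6 + 1

Add the two expansions coefficient-wise.
g(0) = 1
g′(0) = 19/6
g′′(0) = -1/36
g′′′(0) = -1943/72
g^(4)(0) = -5/432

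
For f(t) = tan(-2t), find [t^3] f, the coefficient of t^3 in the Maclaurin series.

Compute the successive derivatives at the expansion point and divide by k!.
f(0) = 0
f′(0) = -2
f′′(0) = 0
f′′′(0) = -16
So c_3 = f′′′(0)/3! = -8/3.

-8/3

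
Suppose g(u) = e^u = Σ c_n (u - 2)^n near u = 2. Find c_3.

e^(2)/6

g(2) = e^(2)
g′(2) = e^(2)
g′′(2) = e^(2)
g′′′(2) = e^(2)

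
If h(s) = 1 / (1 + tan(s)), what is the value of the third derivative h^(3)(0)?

-8

Write 1/(1+u) = 1 - u + u^2 - u^3 + ... and substitute the series for u.
The coefficient of s^3 in the expansion is -4/3, so h′′′(0) = 3! * (-4/3) = -8.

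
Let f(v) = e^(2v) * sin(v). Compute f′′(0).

4

Write out both Maclaurin series and multiply, keeping only the needed powers.
The coefficient of v^2 in the expansion is 2, so f′′(0) = 2! * (2) = 4.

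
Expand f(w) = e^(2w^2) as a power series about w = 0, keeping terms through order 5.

2*w^4 + 2*w^2 + 1

f(0) = 1
f′(0) = 0
f′′(0) = 4
f′′′(0) = 0
f^(4)(0) = 48
f^(5)(0) = 0
The Taylor polynomial is Σ f^(k)(0)/k! · w^k.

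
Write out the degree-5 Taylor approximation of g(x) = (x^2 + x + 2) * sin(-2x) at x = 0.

Shift and add copies of the series according to the polynomial's terms.
g(0) = 0
g′(0) = -4
g′′(0) = -4
g′′′(0) = 4
g^(4)(0) = 32
g^(5)(0) = 96

4*x^5/5 + 4*x^4/3 + 2*x^3/3 - 2*x^2 - 4*x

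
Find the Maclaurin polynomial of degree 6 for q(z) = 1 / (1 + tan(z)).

122*z^6/45 - 32*z^5/15 + 5*z^4/3 - 4*z^3/3 + z^2 - z + 1

Expand as Σ (-1)^k u^k with u equal to the inner function's series.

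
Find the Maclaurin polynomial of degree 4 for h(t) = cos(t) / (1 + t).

13*t^4/24 - t^3/2 + t^2/2 - t + 1

Write out both Maclaurin series and multiply, keeping only the needed powers.
[t^0] = 1;  [t^1] = -1;  [t^2] = 1/2;  [t^3] = -1/2;  [t^4] = 13/24.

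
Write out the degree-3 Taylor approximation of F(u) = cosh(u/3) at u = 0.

Use the known series and substitute for the argument.
[u^0] = 1;  [u^1] = 0;  [u^2] = 1/18;  [u^3] = 0.

u^2/18 + 1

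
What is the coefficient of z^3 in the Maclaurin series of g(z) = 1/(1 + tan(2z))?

Substitute the inner expansion into the outer series and collect powers.
g(0) = 1
g′(0) = -2
g′′(0) = 8
g′′′(0) = -64
So c_3 = g′′′(0)/3! = -32/3.

-32/3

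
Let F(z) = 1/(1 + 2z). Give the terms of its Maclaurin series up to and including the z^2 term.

4*z^2 - 2*z + 1

F(0) = 1
F′(0) = -2
F′′(0) = 8
Dividing each by k! gives the coefficients c_0, ..., c_2.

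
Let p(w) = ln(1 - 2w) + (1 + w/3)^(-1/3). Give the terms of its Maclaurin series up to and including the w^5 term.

-5669159*w^5/885735 - 78697*w^4/19683 - 5846*w^3/2187 - 160*w^2/81 - 19*w/9 + 1

Add the two expansions coefficient-wise.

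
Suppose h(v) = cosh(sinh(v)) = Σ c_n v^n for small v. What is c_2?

1/2

Plug the Maclaurin series of the inner function into that of the outer and collect terms.
[v^0] = 1;  [v^1] = 0;  [v^2] = 1/2.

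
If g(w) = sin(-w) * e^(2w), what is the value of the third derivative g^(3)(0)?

-11

Take the Cauchy product of the two expansions.
The coefficient of w^3 in the expansion is -11/6, so g′′′(0) = 3! * (-11/6) = -11.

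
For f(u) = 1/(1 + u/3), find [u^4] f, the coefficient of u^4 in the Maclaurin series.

c_4 = f^(4)(0)/4! = 1/81.

1/81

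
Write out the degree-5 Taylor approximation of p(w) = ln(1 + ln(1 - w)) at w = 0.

Compose series: expand the inner function first, then feed it into the outer expansion.

-19*w^5/10 - 35*w^4/24 - 7*w^3/6 - w^2 - w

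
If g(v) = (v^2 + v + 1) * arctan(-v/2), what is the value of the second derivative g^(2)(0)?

-1

Multiply each power in the prefactor through the base expansion.
The coefficient of v^2 in the expansion is -1/2, so g′′(0) = 2! * (-1/2) = -1.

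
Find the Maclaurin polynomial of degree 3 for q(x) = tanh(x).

-x^3/3 + x

Apply the Taylor formula c_k = f^(k)(a)/k!.
q(0) = 0
q′(0) = 1
q′′(0) = 0
q′′′(0) = -2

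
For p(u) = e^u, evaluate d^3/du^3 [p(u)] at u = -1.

Use the known series and substitute for the argument.
The coefficient of (u + 1)^3 in the expansion is e^(-1)/6, so p′′′(-1) = 3! * (e^(-1)/6) = e^(-1).

e^(-1)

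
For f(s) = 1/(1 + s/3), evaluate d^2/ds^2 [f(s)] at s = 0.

From the series, [s^2] f = 1/9; multiply by 2! = 2 to get 2/9.

2/9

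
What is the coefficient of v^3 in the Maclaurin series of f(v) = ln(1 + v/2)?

1/24

f(0) = 0
f′(0) = 1/2
f′′(0) = -1/4
f′′′(0) = 1/4
So c_3 = f′′′(0)/3! = 1/24.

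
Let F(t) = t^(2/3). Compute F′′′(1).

Compute the successive derivatives at the expansion point and divide by k!.
The coefficient of (t - 1)^3 in the expansion is 4/81, so F′′′(1) = 3! * (4/81) = 8/27.

8/27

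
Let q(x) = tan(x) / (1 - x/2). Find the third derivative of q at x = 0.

Take the Cauchy product of the two expansions.
From the series, [x^3] q = 7/12; multiply by 3! = 6 to get 7/2.

7/2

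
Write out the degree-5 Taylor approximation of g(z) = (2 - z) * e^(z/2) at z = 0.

-z^5/480 - z^4/64 - z^3/12 - z^2/4 + 2

Multiply each power in the prefactor through the base expansion.
g(0) = 2
g′(0) = 0
g′′(0) = -1/2
g′′′(0) = -1/2
g^(4)(0) = -3/8
g^(5)(0) = -1/4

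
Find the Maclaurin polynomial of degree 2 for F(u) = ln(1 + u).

F(0) = 0
F′(0) = 1
F′′(0) = -1
The Taylor polynomial is Σ F^(k)(0)/k! · u^k.

-u^2/2 + u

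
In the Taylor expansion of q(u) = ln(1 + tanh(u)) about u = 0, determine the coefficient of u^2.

Compose series: expand the inner function first, then feed it into the outer expansion.
q(0) = 0
q′(0) = 1
q′′(0) = -1
The Taylor polynomial is Σ q^(k)(0)/k! · u^k.

-1/2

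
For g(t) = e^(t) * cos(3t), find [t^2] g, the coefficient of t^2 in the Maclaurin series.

-4

Take the Cauchy product of the two expansions.
g(0) = 1
g′(0) = 1
g′′(0) = -8
So c_2 = g′′(0)/2! = -4.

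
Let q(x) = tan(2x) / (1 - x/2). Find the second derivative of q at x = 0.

2

Multiply the two series term by term and collect like powers.
From the series, [x^2] q = 1; multiply by 2! = 2 to get 2.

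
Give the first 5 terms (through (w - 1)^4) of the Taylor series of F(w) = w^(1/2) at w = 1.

Use the known series and substitute for the argument.
F(1) = 1
F′(1) = 1/2
F′′(1) = -1/4
F′′′(1) = 3/8
F^(4)(1) = -15/16
Dividing each by k! gives the coefficients c_0, ..., c_4.

-5*(w - 1)^4/128 + (w - 1)^3/16 - (w - 1)^2/8 + (w - 1)/2 + 1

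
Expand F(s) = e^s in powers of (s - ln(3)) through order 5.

(s - ln(3))^5/40 + (s - ln(3))^4/8 + (s - ln(3))^3/2 + 3*(s - ln(3))^2/2 + 3*(s - ln(3)) + 3

Use the known series and substitute for the argument.
F(ln(3)) = 3
F′(ln(3)) = 3
F′′(ln(3)) = 3
F′′′(ln(3)) = 3
F^(4)(ln(3)) = 3
F^(5)(ln(3)) = 3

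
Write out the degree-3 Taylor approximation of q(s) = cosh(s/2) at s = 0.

s^2/8 + 1

Compute the successive derivatives at the expansion point and divide by k!.
q(0) = 1
q′(0) = 0
q′′(0) = 1/4
q′′′(0) = 0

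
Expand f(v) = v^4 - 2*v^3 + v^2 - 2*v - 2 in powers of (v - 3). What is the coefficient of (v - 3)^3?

10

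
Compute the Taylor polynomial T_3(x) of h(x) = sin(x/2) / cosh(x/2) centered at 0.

Write the quotient as an unknown series and match coefficients against numerator = denominator · series.
[x^0] = 0;  [x^1] = 1/2;  [x^2] = 0;  [x^3] = -1/12.

-x^3/12 + x/2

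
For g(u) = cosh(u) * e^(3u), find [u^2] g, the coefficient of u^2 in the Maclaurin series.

5

Take the Cauchy product of the two expansions.
g(0) = 1
g′(0) = 3
g′′(0) = 10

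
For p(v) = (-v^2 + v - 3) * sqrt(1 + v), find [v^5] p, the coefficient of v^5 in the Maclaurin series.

-47/256

Multiply each power in the prefactor through the base expansion.
[v^0] = -3;  [v^1] = -1/2;  [v^2] = -1/8;  [v^3] = -13/16;  [v^4] = 39/128;  [v^5] = -47/256.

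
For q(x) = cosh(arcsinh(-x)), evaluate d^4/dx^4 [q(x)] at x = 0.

-3

Let u equal the inner series; expand the outer function in u and truncate.
From the series, [x^4] q = -1/8; multiply by 4! = 24 to get -3.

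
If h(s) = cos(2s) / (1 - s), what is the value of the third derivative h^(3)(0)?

-6

Multiply the two series term by term and collect like powers.
From the series, [s^3] h = -1; multiply by 3! = 6 to get -6.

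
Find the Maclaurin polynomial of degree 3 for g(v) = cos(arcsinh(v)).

1 - v^2/2

Plug the Maclaurin series of the inner function into that of the outer and collect terms.
[v^0] = 1;  [v^1] = 0;  [v^2] = -1/2;  [v^3] = 0.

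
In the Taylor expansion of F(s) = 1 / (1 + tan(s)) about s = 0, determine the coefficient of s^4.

Expand as Σ (-1)^k u^k with u equal to the inner function's series.
[s^0] = 1;  [s^1] = -1;  [s^2] = 1;  [s^3] = -4/3;  [s^4] = 5/3.

5/3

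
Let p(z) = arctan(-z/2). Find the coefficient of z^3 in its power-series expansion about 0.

1/24

p(0) = 0
p′(0) = -1/2
p′′(0) = 0
p′′′(0) = 1/4
Dividing each by k! gives the coefficients c_0, ..., c_3.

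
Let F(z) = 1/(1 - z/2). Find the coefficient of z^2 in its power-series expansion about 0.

1/4

F(0) = 1
F′(0) = 1/2
F′′(0) = 1/2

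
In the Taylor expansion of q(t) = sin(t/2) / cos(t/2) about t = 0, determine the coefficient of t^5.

Write the quotient as an unknown series and match coefficients against numerator = denominator · series.
q(0) = 0
q′(0) = 1/2
q′′(0) = 0
q′′′(0) = 1/4
q^(4)(0) = 0
q^(5)(0) = 1/2
Dividing each by k! gives the coefficients c_0, ..., c_5.

1/240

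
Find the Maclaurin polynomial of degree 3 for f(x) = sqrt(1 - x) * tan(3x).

69*x^3/8 - 3*x^2/2 + 3*x

Multiply the two series term by term and collect like powers.
f(0) = 0
f′(0) = 3
f′′(0) = -3
f′′′(0) = 207/4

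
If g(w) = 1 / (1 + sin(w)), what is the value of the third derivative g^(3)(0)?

-5

Write 1/(1+u) = 1 - u + u^2 - u^3 + ... and substitute the series for u.
The coefficient of w^3 in the expansion is -5/6, so g′′′(0) = 3! * (-5/6) = -5.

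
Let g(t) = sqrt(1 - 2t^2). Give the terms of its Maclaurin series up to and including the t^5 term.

-t^4/2 - t^2 + 1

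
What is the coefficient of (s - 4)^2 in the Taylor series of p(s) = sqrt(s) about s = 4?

p(4) = 2
p′(4) = 1/4
p′′(4) = -1/32

-1/64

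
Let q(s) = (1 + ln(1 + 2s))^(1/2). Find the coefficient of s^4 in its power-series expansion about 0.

Let u equal the inner series; expand the outer function in u and truncate.
q(0) = 1
q′(0) = 1
q′′(0) = -3
q′′′(0) = 17
q^(4)(0) = -143

-143/24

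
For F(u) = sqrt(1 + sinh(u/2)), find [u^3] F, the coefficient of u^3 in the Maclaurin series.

7/384

Compose series: expand the inner function first, then feed it into the outer expansion.
F(0) = 1
F′(0) = 1/4
F′′(0) = -1/16
F′′′(0) = 7/64
The Taylor polynomial is Σ F^(k)(0)/k! · u^k.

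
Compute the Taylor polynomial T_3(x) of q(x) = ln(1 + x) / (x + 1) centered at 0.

11*x^3/6 - 3*x^2/2 + x

Use 1/(1 - r) = Σ r^k on the denominator, then take the Cauchy product.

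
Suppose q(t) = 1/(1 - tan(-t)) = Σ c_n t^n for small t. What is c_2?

Let u equal the inner series; expand the outer function in u and truncate.
q(0) = 1
q′(0) = -1
q′′(0) = 2

1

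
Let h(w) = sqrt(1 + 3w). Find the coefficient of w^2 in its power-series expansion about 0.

-9/8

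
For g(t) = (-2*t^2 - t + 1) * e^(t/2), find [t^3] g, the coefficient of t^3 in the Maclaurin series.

-53/48

Shift and add copies of the series according to the polynomial's terms.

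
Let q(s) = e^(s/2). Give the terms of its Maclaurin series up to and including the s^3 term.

s^3/48 + s^2/8 + s/2 + 1

q(0) = 1
q′(0) = 1/2
q′′(0) = 1/4
q′′′(0) = 1/8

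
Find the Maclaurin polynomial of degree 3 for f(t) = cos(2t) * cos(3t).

1 - 13*t^2/2

Expand each factor separately, then convolve coefficients.
[t^0] = 1;  [t^1] = 0;  [t^2] = -13/2;  [t^3] = 0.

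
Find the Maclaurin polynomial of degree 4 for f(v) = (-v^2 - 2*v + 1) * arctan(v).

Distribute the polynomial across the series and collect like powers.
f(0) = 0
f′(0) = 1
f′′(0) = -4
f′′′(0) = -8
f^(4)(0) = 16
Dividing each by k! gives the coefficients c_0, ..., c_4.

2*v^4/3 - 4*v^3/3 - 2*v^2 + v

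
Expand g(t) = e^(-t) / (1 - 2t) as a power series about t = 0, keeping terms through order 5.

2329*t^5/120 + 233*t^4/24 + 29*t^3/6 + 5*t^2/2 + t + 1

Expand each factor separately, then convolve coefficients.
[t^0] = 1;  [t^1] = 1;  [t^2] = 5/2;  [t^3] = 29/6;  [t^4] = 233/24;  [t^5] = 2329/120.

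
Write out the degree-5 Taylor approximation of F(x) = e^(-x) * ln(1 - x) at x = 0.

-3*x^5/40 - x^3/3 + x^2/2 - x

Expand each factor separately, then convolve coefficients.
F(0) = 0
F′(0) = -1
F′′(0) = 1
F′′′(0) = -2
F^(4)(0) = 0
F^(5)(0) = -9
The Taylor polynomial is Σ F^(k)(0)/k! · x^k.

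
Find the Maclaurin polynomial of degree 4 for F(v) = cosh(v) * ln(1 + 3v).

Expand each factor separately, then convolve coefficients.
[v^0] = 0;  [v^1] = 3;  [v^2] = -9/2;  [v^3] = 21/2;  [v^4] = -45/2.

-45*v^4/2 + 21*v^3/2 - 9*v^2/2 + 3*v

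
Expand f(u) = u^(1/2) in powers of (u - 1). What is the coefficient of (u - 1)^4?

-5/128

f(1) = 1
f′(1) = 1/2
f′′(1) = -1/4
f′′′(1) = 3/8
f^(4)(1) = -15/16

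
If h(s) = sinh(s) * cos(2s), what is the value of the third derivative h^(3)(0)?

Expand each factor separately, then convolve coefficients.
The coefficient of s^3 in the expansion is -11/6, so h′′′(0) = 3! * (-11/6) = -11.

-11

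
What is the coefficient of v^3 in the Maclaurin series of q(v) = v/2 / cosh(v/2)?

-1/16

Invert the denominator's series and multiply.
So c_3 = q′′′(0)/3! = -1/16.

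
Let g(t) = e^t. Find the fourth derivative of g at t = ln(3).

From the series, [(t - ln(3))^4] g = 1/8; multiply by 4! = 24 to get 3.

3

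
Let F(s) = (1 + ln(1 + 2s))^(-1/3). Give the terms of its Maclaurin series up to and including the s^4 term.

2684*s^4/243 - 328*s^3/81 + 14*s^2/9 - 2*s/3 + 1

Substitute the inner expansion into the outer series and collect powers.
[s^0] = 1;  [s^1] = -2/3;  [s^2] = 14/9;  [s^3] = -328/81;  [s^4] = 2684/243.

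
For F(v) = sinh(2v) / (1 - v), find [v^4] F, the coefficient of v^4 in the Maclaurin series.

10/3

Expand each factor separately, then convolve coefficients.
So c_4 = F^(4)(0)/4! = 10/3.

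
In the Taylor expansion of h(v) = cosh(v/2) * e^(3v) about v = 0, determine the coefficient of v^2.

Take the Cauchy product of the two expansions.
h(0) = 1
h′(0) = 3
h′′(0) = 37/4
So c_2 = h′′(0)/2! = 37/8.

37/8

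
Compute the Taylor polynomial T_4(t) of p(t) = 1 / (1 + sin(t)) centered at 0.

2*t^4/3 - 5*t^3/6 + t^2 - t + 1

Expand as Σ (-1)^k u^k with u equal to the inner function's series.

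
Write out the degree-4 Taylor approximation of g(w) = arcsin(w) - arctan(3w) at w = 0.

55*w^3/6 - 2*w

Expand each term separately and add.
g(0) = 0
g′(0) = -2
g′′(0) = 0
g′′′(0) = 55
g^(4)(0) = 0
The Taylor polynomial is Σ g^(k)(0)/k! · w^k.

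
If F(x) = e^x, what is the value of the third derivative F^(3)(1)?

Compute the successive derivatives at the expansion point and divide by k!.
The coefficient of (x - 1)^3 in the expansion is e/6, so F′′′(1) = 3! * (e/6) = e.

e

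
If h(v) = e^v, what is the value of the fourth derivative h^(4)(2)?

Use the known series and substitute for the argument.
The coefficient of (v - 2)^4 in the expansion is e^(2)/24, so h^(4)(2) = 4! * (e^(2)/24) = e^(2).

e^(2)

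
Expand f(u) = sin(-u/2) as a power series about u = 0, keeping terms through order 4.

u^3/48 - u/2

Compute the successive derivatives at the expansion point and divide by k!.
f(0) = 0
f′(0) = -1/2
f′′(0) = 0
f′′′(0) = 1/8
f^(4)(0) = 0
The Taylor polynomial is Σ f^(k)(0)/k! · u^k.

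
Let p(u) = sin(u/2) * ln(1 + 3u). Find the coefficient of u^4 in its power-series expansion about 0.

71/16

Take the Cauchy product of the two expansions.
p(0) = 0
p′(0) = 0
p′′(0) = 3
p′′′(0) = -27/2
p^(4)(0) = 213/2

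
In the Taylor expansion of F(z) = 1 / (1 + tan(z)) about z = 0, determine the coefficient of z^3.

-4/3

Expand as Σ (-1)^k u^k with u equal to the inner function's series.
So c_3 = F′′′(0)/3! = -4/3.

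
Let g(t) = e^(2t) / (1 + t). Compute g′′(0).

Expand each factor separately, then convolve coefficients.
The coefficient of t^2 in the expansion is 1, so g′′(0) = 2! * (1) = 2.

2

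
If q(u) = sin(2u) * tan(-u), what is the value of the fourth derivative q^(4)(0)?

16

Expand each factor separately, then convolve coefficients.
The coefficient of u^4 in the expansion is 2/3, so q^(4)(0) = 4! * (2/3) = 16.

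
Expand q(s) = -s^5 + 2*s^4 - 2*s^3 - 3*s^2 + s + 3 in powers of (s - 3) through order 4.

Use the known series and substitute for the argument.
q(3) = -156
q′(3) = -260
q′′(3) = -366
q′′′(3) = -408
q^(4)(3) = -312

-13*(s - 3)^4 - 68*(s - 3)^3 - 183*(s - 3)^2 - 260*(s - 3) - 156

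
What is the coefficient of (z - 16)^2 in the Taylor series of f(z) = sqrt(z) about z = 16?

c_2 = f′′(16)/2! = -1/512.

-1/512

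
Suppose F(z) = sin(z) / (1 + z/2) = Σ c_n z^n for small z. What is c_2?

-1/2

Take the Cauchy product of the two expansions.
F(0) = 0
F′(0) = 1
F′′(0) = -1
Dividing each by k! gives the coefficients c_0, ..., c_2.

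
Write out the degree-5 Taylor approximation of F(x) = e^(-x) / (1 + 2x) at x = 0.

Take the Cauchy product of the two expansions.
F(0) = 1
F′(0) = -3
F′′(0) = 13
F′′′(0) = -79
F^(4)(0) = 633
F^(5)(0) = -6331

-6331*x^5/120 + 211*x^4/8 - 79*x^3/6 + 13*x^2/2 - 3*x + 1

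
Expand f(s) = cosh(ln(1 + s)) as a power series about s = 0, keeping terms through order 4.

Substitute the inner expansion into the outer series and collect powers.
f(0) = 1
f′(0) = 0
f′′(0) = 1
f′′′(0) = -3
f^(4)(0) = 12

s^4/2 - s^3/2 + s^2/2 + 1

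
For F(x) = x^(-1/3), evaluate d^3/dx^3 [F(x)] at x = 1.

Use the known series and substitute for the argument.
From the series, [(x - 1)^3] F = -14/81; multiply by 3! = 6 to get -28/27.

-28/27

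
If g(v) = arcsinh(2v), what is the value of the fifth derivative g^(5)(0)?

The coefficient of v^5 in the expansion is 12/5, so g^(5)(0) = 5! * (12/5) = 288.

288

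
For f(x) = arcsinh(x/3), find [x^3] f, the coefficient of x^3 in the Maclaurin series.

-1/162

Differentiate repeatedly and evaluate at the center.
[x^0] = 0;  [x^1] = 1/3;  [x^2] = 0;  [x^3] = -1/162.
So c_3 = f′′′(0)/3! = -1/162.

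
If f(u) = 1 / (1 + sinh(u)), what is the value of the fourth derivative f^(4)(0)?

32

Use the geometric series for the reciprocal, then substitute.
From the series, [u^4] f = 4/3; multiply by 4! = 24 to get 32.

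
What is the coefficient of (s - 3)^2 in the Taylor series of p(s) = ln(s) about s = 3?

-1/18

[(s - 3)^0] = ln(3);  [(s - 3)^1] = 1/3;  [(s - 3)^2] = -1/18.
So c_2 = p′′(3)/2! = -1/18.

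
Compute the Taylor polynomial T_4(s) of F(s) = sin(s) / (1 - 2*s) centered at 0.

Expand 1/(denominator) as a geometric series and multiply by the numerator's series.
F(0) = 0
F′(0) = 1
F′′(0) = 4
F′′′(0) = 23
F^(4)(0) = 184

23*s^4/3 + 23*s^3/6 + 2*s^2 + s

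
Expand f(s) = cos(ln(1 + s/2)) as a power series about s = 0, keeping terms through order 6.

-19*s^6/4608 + s^5/96 - 5*s^4/192 + s^3/16 - s^2/8 + 1

Substitute the inner expansion into the outer series and collect powers.
f(0) = 1
f′(0) = 0
f′′(0) = -1/4
f′′′(0) = 3/8
f^(4)(0) = -5/8
f^(5)(0) = 5/4
f^(6)(0) = -95/32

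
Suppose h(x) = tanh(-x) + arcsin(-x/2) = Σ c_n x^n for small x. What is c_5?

-521/3840

Expand each term separately and add.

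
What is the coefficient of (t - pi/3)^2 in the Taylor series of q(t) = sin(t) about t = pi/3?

-sqrt(3)/4

[(t - pi/3)^0] = sqrt(3)/2;  [(t - pi/3)^1] = 1/2;  [(t - pi/3)^2] = -sqrt(3)/4.
So c_2 = q′′(pi/3)/2! = -sqrt(3)/4.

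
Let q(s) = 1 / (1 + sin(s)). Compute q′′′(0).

Expand as Σ (-1)^k u^k with u equal to the inner function's series.
The coefficient of s^3 in the expansion is -5/6, so q′′′(0) = 3! * (-5/6) = -5.

-5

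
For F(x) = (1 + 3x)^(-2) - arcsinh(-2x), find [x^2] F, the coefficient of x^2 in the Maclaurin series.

Add the two expansions coefficient-wise.
F(0) = 1
F′(0) = -4
F′′(0) = 54
The Taylor polynomial is Σ F^(k)(0)/k! · x^k.

27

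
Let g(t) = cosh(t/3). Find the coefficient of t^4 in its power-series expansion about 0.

1/1944

Compute the successive derivatives at the expansion point and divide by k!.
g(0) = 1
g′(0) = 0
g′′(0) = 1/9
g′′′(0) = 0
g^(4)(0) = 1/81
Dividing each by k! gives the coefficients c_0, ..., c_4.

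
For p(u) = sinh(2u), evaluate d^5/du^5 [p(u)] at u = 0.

Use the known series and substitute for the argument.
From the series, [u^5] p = 4/15; multiply by 5! = 120 to get 32.

32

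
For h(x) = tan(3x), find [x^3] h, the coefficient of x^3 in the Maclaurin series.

9

h(0) = 0
h′(0) = 3
h′′(0) = 0
h′′′(0) = 54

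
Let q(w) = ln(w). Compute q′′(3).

From the series, [(w - 3)^2] q = -1/18; multiply by 2! = 2 to get -1/9.

-1/9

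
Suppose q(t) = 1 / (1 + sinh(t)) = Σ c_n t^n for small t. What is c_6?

Write 1/(1+u) = 1 - u + u^2 - u^3 + ... and substitute the series for u.
[t^0] = 1;  [t^1] = -1;  [t^2] = 1;  [t^3] = -7/6;  [t^4] = 4/3;  [t^5] = -181/120;  [t^6] = 77/45.

77/45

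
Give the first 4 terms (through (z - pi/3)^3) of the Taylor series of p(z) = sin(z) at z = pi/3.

Use the known series and substitute for the argument.
p(pi/3) = sqrt(3)/2
p′(pi/3) = 1/2
p′′(pi/3) = -sqrt(3)/2
p′′′(pi/3) = -1/2
The Taylor polynomial is Σ p^(k)(pi/3)/k! · (z - pi/3)^k.

-(z - pi/3)^3/12 - sqrt(3)*(z - pi/3)^2/4 + (z - pi/3)/2 + sqrt(3)/2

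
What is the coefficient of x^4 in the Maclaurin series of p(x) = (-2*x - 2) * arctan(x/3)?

Distribute the polynomial across the series and collect like powers.
p(0) = 0
p′(0) = -2/3
p′′(0) = -4/3
p′′′(0) = 4/27
p^(4)(0) = 16/27

2/81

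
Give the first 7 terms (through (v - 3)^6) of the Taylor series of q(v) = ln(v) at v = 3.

-(v - 3)^6/4374 + (v - 3)^5/1215 - (v - 3)^4/324 + (v - 3)^3/81 - (v - 3)^2/18 + (v - 3)/3 + ln(3)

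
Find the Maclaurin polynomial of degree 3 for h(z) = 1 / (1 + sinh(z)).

Use the geometric series for the reciprocal, then substitute.
h(0) = 1
h′(0) = -1
h′′(0) = 2
h′′′(0) = -7

-7*z^3/6 + z^2 - z + 1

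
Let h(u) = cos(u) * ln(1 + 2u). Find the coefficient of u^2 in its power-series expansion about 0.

-2

Write out both Maclaurin series and multiply, keeping only the needed powers.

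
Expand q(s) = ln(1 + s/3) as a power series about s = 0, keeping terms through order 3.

s^3/81 - s^2/18 + s/3

q(0) = 0
q′(0) = 1/3
q′′(0) = -1/9
q′′′(0) = 2/27
Dividing each by k! gives the coefficients c_0, ..., c_3.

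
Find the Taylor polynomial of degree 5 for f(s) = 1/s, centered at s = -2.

-(s + 2)^5/64 - (s + 2)^4/32 - (s + 2)^3/16 - (s + 2)^2/8 - (s + 2)/4 - 1/2

Use the known series and substitute for the argument.
f(-2) = -1/2
f′(-2) = -1/4
f′′(-2) = -1/4
f′′′(-2) = -3/8
f^(4)(-2) = -3/4
f^(5)(-2) = -15/8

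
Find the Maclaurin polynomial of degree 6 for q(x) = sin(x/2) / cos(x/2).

Write the quotient as an unknown series and match coefficients against numerator = denominator · series.
q(0) = 0
q′(0) = 1/2
q′′(0) = 0
q′′′(0) = 1/4
q^(4)(0) = 0
q^(5)(0) = 1/2
q^(6)(0) = 0
Dividing each by k! gives the coefficients c_0, ..., c_6.

x^5/240 + x^3/24 + x/2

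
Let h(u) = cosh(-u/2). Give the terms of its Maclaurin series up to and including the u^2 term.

u^2/8 + 1

h(0) = 1
h′(0) = 0
h′′(0) = 1/4
The Taylor polynomial is Σ h^(k)(0)/k! · u^k.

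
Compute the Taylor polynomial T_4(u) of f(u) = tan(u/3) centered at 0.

u^3/81 + u/3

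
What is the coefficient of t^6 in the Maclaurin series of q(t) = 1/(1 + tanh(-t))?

2/45

Plug the Maclaurin series of the inner function into that of the outer and collect terms.
So c_6 = q^(6)(0)/6! = 2/45.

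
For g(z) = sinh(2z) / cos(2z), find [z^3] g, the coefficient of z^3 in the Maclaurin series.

Invert the denominator's series and multiply.
g(0) = 0
g′(0) = 2
g′′(0) = 0
g′′′(0) = 32
Then c_k = g^(k)(0)/k! gives each Taylor coefficient.

16/3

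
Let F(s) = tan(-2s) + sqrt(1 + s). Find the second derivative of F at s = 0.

Expand each term separately and add.
The coefficient of s^2 in the expansion is -1/8, so F′′(0) = 2! * (-1/8) = -1/4.

-1/4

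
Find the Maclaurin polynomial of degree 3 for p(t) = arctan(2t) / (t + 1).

Use 1/(1 - r) = Σ r^k on the denominator, then take the Cauchy product.
p(0) = 0
p′(0) = 2
p′′(0) = -4
p′′′(0) = -4

-2*t^3/3 - 2*t^2 + 2*t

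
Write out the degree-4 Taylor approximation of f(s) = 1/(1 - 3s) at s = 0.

Apply the Taylor formula c_k = f^(k)(a)/k!.
f(0) = 1
f′(0) = 3
f′′(0) = 18
f′′′(0) = 162
f^(4)(0) = 1944

81*s^4 + 27*s^3 + 9*s^2 + 3*s + 1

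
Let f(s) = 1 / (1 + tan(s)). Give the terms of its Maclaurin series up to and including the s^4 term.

5*s^4/3 - 4*s^3/3 + s^2 - s + 1

Use the geometric series for the reciprocal, then substitute.
f(0) = 1
f′(0) = -1
f′′(0) = 2
f′′′(0) = -8
f^(4)(0) = 40
Dividing each by k! gives the coefficients c_0, ..., c_4.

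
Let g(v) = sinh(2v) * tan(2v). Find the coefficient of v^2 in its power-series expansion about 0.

4

Expand each factor separately, then convolve coefficients.
g(0) = 0
g′(0) = 0
g′′(0) = 8
Then c_k = g^(k)(0)/k! gives each Taylor coefficient.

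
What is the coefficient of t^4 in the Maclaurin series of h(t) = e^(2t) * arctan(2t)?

Multiply the two series term by term and collect like powers.
So c_4 = h^(4)(0)/4! = -8/3.

-8/3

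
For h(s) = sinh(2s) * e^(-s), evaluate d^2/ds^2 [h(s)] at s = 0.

Take the Cauchy product of the two expansions.
The coefficient of s^2 in the expansion is -2, so h′′(0) = 2! * (-2) = -4.

-4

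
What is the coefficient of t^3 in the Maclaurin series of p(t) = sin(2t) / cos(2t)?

8/3

Write the quotient as an unknown series and match coefficients against numerator = denominator · series.
So c_3 = p′′′(0)/3! = 8/3.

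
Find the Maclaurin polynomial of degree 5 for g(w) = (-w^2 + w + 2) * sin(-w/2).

Distribute the polynomial across the series and collect like powers.
[w^0] = 0;  [w^1] = -1;  [w^2] = -1/2;  [w^3] = 13/24;  [w^4] = 1/48;  [w^5] = -41/1920.

-41*w^5/1920 + w^4/48 + 13*w^3/24 - w^2/2 - w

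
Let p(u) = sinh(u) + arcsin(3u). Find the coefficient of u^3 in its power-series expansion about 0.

14/3

Expand each term separately and add.
[u^0] = 0;  [u^1] = 4;  [u^2] = 0;  [u^3] = 14/3.
So c_3 = p′′′(0)/3! = 14/3.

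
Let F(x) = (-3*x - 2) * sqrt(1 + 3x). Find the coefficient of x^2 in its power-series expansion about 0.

-9/4

Multiply each power in the prefactor through the base expansion.
F(0) = -2
F′(0) = -6
F′′(0) = -9/2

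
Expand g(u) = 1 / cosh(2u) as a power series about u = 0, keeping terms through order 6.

-244*u^6/45 + 10*u^4/3 - 2*u^2 + 1

Invert the denominator's series and multiply.
g(0) = 1
g′(0) = 0
g′′(0) = -4
g′′′(0) = 0
g^(4)(0) = 80
g^(5)(0) = 0
g^(6)(0) = -3904
Then c_k = g^(k)(0)/k! gives each Taylor coefficient.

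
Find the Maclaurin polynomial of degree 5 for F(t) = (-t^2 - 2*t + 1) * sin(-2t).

Distribute the polynomial across the series and collect like powers.
F(0) = 0
F′(0) = -2
F′′(0) = 8
F′′′(0) = 20
F^(4)(0) = -64
F^(5)(0) = -192
The Taylor polynomial is Σ F^(k)(0)/k! · t^k.

-8*t^5/5 - 8*t^4/3 + 10*t^3/3 + 4*t^2 - 2*t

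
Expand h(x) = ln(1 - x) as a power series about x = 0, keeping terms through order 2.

-x^2/2 - x

Apply the Taylor formula c_k = f^(k)(a)/k!.
h(0) = 0
h′(0) = -1
h′′(0) = -1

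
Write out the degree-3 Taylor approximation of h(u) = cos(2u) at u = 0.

1 - 2*u^2

h(0) = 1
h′(0) = 0
h′′(0) = -4
h′′′(0) = 0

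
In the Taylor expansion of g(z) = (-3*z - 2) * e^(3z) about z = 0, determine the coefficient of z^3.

Distribute the polynomial across the series and collect like powers.
g(0) = -2
g′(0) = -9
g′′(0) = -36
g′′′(0) = -135
So c_3 = g′′′(0)/3! = -45/2.

-45/2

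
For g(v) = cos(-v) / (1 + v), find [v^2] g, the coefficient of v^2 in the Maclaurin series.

1/2

Expand each factor separately, then convolve coefficients.
g(0) = 1
g′(0) = -1
g′′(0) = 1
The Taylor polynomial is Σ g^(k)(0)/k! · v^k.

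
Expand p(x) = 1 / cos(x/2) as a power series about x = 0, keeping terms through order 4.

5*x^4/384 + x^2/8 + 1

Write the quotient as an unknown series and match coefficients against numerator = denominator · series.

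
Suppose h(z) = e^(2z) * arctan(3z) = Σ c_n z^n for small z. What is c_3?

-3

Write out both Maclaurin series and multiply, keeping only the needed powers.
h(0) = 0
h′(0) = 3
h′′(0) = 12
h′′′(0) = -18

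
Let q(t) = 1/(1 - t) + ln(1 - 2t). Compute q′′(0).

-2

Combine the two series term by term.
The coefficient of t^2 in the expansion is -1, so q′′(0) = 2! * (-1) = -2.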